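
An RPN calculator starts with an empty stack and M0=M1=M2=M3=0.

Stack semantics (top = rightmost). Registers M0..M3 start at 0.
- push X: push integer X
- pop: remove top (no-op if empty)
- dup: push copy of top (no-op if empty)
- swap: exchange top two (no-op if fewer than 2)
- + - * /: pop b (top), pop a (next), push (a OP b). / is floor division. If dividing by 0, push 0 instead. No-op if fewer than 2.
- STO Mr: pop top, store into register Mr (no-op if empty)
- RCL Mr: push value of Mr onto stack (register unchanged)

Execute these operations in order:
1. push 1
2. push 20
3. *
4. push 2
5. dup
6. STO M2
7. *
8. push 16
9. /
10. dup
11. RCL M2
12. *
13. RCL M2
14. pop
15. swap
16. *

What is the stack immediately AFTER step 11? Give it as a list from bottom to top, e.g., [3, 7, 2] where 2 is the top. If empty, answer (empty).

After op 1 (push 1): stack=[1] mem=[0,0,0,0]
After op 2 (push 20): stack=[1,20] mem=[0,0,0,0]
After op 3 (*): stack=[20] mem=[0,0,0,0]
After op 4 (push 2): stack=[20,2] mem=[0,0,0,0]
After op 5 (dup): stack=[20,2,2] mem=[0,0,0,0]
After op 6 (STO M2): stack=[20,2] mem=[0,0,2,0]
After op 7 (*): stack=[40] mem=[0,0,2,0]
After op 8 (push 16): stack=[40,16] mem=[0,0,2,0]
After op 9 (/): stack=[2] mem=[0,0,2,0]
After op 10 (dup): stack=[2,2] mem=[0,0,2,0]
After op 11 (RCL M2): stack=[2,2,2] mem=[0,0,2,0]

[2, 2, 2]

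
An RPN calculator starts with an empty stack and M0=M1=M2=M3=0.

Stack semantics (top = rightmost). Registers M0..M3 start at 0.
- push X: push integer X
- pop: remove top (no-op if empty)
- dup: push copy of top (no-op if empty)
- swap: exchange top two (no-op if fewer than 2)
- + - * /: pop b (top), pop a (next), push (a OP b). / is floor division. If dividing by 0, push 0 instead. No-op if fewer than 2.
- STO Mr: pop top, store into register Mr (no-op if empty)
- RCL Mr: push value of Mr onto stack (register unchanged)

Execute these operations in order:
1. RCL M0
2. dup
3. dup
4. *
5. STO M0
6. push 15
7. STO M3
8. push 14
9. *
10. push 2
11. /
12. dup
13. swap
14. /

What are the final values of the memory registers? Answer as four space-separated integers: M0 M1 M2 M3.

After op 1 (RCL M0): stack=[0] mem=[0,0,0,0]
After op 2 (dup): stack=[0,0] mem=[0,0,0,0]
After op 3 (dup): stack=[0,0,0] mem=[0,0,0,0]
After op 4 (*): stack=[0,0] mem=[0,0,0,0]
After op 5 (STO M0): stack=[0] mem=[0,0,0,0]
After op 6 (push 15): stack=[0,15] mem=[0,0,0,0]
After op 7 (STO M3): stack=[0] mem=[0,0,0,15]
After op 8 (push 14): stack=[0,14] mem=[0,0,0,15]
After op 9 (*): stack=[0] mem=[0,0,0,15]
After op 10 (push 2): stack=[0,2] mem=[0,0,0,15]
After op 11 (/): stack=[0] mem=[0,0,0,15]
After op 12 (dup): stack=[0,0] mem=[0,0,0,15]
After op 13 (swap): stack=[0,0] mem=[0,0,0,15]
After op 14 (/): stack=[0] mem=[0,0,0,15]

Answer: 0 0 0 15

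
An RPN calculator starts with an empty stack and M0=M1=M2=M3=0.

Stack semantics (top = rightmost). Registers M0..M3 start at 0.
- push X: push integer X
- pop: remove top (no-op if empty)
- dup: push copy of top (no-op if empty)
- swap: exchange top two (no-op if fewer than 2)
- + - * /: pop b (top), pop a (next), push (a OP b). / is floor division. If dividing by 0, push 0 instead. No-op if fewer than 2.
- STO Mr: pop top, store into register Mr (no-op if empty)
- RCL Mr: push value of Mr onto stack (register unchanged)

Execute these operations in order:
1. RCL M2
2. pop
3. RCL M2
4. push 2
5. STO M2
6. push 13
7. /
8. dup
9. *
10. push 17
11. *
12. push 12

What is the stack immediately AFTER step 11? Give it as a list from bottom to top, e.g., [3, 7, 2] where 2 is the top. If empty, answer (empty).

After op 1 (RCL M2): stack=[0] mem=[0,0,0,0]
After op 2 (pop): stack=[empty] mem=[0,0,0,0]
After op 3 (RCL M2): stack=[0] mem=[0,0,0,0]
After op 4 (push 2): stack=[0,2] mem=[0,0,0,0]
After op 5 (STO M2): stack=[0] mem=[0,0,2,0]
After op 6 (push 13): stack=[0,13] mem=[0,0,2,0]
After op 7 (/): stack=[0] mem=[0,0,2,0]
After op 8 (dup): stack=[0,0] mem=[0,0,2,0]
After op 9 (*): stack=[0] mem=[0,0,2,0]
After op 10 (push 17): stack=[0,17] mem=[0,0,2,0]
After op 11 (*): stack=[0] mem=[0,0,2,0]

[0]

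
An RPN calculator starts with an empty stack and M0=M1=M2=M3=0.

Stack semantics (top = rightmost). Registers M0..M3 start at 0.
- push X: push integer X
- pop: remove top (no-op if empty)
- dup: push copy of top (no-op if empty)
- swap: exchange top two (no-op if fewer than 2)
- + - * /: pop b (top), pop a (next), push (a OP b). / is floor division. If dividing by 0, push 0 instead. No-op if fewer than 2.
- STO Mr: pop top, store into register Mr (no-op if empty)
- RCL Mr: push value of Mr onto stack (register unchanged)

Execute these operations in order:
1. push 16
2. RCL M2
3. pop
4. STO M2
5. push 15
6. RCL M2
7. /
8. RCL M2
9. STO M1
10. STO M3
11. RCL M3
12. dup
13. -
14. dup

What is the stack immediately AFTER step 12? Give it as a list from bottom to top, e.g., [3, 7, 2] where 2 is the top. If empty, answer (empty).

After op 1 (push 16): stack=[16] mem=[0,0,0,0]
After op 2 (RCL M2): stack=[16,0] mem=[0,0,0,0]
After op 3 (pop): stack=[16] mem=[0,0,0,0]
After op 4 (STO M2): stack=[empty] mem=[0,0,16,0]
After op 5 (push 15): stack=[15] mem=[0,0,16,0]
After op 6 (RCL M2): stack=[15,16] mem=[0,0,16,0]
After op 7 (/): stack=[0] mem=[0,0,16,0]
After op 8 (RCL M2): stack=[0,16] mem=[0,0,16,0]
After op 9 (STO M1): stack=[0] mem=[0,16,16,0]
After op 10 (STO M3): stack=[empty] mem=[0,16,16,0]
After op 11 (RCL M3): stack=[0] mem=[0,16,16,0]
After op 12 (dup): stack=[0,0] mem=[0,16,16,0]

[0, 0]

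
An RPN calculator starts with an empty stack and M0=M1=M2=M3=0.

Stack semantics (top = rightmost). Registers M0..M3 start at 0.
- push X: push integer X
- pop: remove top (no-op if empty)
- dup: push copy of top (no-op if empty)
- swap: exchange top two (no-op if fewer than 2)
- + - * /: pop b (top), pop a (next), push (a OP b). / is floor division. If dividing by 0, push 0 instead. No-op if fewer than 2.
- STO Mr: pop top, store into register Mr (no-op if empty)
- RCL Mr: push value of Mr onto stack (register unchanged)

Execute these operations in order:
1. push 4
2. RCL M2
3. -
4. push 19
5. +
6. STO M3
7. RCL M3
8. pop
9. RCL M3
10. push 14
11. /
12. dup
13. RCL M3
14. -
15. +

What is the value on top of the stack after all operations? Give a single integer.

Answer: -21

Derivation:
After op 1 (push 4): stack=[4] mem=[0,0,0,0]
After op 2 (RCL M2): stack=[4,0] mem=[0,0,0,0]
After op 3 (-): stack=[4] mem=[0,0,0,0]
After op 4 (push 19): stack=[4,19] mem=[0,0,0,0]
After op 5 (+): stack=[23] mem=[0,0,0,0]
After op 6 (STO M3): stack=[empty] mem=[0,0,0,23]
After op 7 (RCL M3): stack=[23] mem=[0,0,0,23]
After op 8 (pop): stack=[empty] mem=[0,0,0,23]
After op 9 (RCL M3): stack=[23] mem=[0,0,0,23]
After op 10 (push 14): stack=[23,14] mem=[0,0,0,23]
After op 11 (/): stack=[1] mem=[0,0,0,23]
After op 12 (dup): stack=[1,1] mem=[0,0,0,23]
After op 13 (RCL M3): stack=[1,1,23] mem=[0,0,0,23]
After op 14 (-): stack=[1,-22] mem=[0,0,0,23]
After op 15 (+): stack=[-21] mem=[0,0,0,23]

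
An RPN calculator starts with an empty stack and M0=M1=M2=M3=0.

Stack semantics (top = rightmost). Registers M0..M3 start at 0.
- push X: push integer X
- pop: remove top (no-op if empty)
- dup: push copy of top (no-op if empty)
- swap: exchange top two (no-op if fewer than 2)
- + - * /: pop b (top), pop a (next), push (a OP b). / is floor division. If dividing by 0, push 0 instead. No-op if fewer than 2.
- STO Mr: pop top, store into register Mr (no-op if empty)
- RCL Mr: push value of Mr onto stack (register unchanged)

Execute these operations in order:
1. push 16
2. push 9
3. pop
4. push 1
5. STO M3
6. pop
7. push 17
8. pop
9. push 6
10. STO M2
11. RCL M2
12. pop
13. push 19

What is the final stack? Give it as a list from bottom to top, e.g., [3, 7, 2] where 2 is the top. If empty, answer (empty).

Answer: [19]

Derivation:
After op 1 (push 16): stack=[16] mem=[0,0,0,0]
After op 2 (push 9): stack=[16,9] mem=[0,0,0,0]
After op 3 (pop): stack=[16] mem=[0,0,0,0]
After op 4 (push 1): stack=[16,1] mem=[0,0,0,0]
After op 5 (STO M3): stack=[16] mem=[0,0,0,1]
After op 6 (pop): stack=[empty] mem=[0,0,0,1]
After op 7 (push 17): stack=[17] mem=[0,0,0,1]
After op 8 (pop): stack=[empty] mem=[0,0,0,1]
After op 9 (push 6): stack=[6] mem=[0,0,0,1]
After op 10 (STO M2): stack=[empty] mem=[0,0,6,1]
After op 11 (RCL M2): stack=[6] mem=[0,0,6,1]
After op 12 (pop): stack=[empty] mem=[0,0,6,1]
After op 13 (push 19): stack=[19] mem=[0,0,6,1]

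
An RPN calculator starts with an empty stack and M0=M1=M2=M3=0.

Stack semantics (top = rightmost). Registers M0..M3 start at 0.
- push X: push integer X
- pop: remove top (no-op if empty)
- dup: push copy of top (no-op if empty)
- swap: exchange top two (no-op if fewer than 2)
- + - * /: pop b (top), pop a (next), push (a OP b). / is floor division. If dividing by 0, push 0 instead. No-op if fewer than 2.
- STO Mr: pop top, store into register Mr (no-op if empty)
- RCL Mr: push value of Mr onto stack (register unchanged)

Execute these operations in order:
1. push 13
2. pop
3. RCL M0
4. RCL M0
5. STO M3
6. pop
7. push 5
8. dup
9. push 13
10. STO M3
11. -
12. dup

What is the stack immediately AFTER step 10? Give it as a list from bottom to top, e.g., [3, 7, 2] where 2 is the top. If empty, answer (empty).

After op 1 (push 13): stack=[13] mem=[0,0,0,0]
After op 2 (pop): stack=[empty] mem=[0,0,0,0]
After op 3 (RCL M0): stack=[0] mem=[0,0,0,0]
After op 4 (RCL M0): stack=[0,0] mem=[0,0,0,0]
After op 5 (STO M3): stack=[0] mem=[0,0,0,0]
After op 6 (pop): stack=[empty] mem=[0,0,0,0]
After op 7 (push 5): stack=[5] mem=[0,0,0,0]
After op 8 (dup): stack=[5,5] mem=[0,0,0,0]
After op 9 (push 13): stack=[5,5,13] mem=[0,0,0,0]
After op 10 (STO M3): stack=[5,5] mem=[0,0,0,13]

[5, 5]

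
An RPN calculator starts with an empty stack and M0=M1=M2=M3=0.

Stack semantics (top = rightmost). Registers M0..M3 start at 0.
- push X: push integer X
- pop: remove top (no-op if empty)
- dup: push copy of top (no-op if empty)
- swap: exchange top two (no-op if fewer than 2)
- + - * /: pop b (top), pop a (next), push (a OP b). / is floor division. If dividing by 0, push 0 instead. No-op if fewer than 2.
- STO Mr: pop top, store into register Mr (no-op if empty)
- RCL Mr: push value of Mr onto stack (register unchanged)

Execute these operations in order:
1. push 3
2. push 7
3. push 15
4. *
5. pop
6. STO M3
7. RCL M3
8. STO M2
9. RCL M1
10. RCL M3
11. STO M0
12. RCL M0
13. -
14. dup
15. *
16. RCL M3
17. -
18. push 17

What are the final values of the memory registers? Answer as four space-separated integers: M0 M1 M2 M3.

After op 1 (push 3): stack=[3] mem=[0,0,0,0]
After op 2 (push 7): stack=[3,7] mem=[0,0,0,0]
After op 3 (push 15): stack=[3,7,15] mem=[0,0,0,0]
After op 4 (*): stack=[3,105] mem=[0,0,0,0]
After op 5 (pop): stack=[3] mem=[0,0,0,0]
After op 6 (STO M3): stack=[empty] mem=[0,0,0,3]
After op 7 (RCL M3): stack=[3] mem=[0,0,0,3]
After op 8 (STO M2): stack=[empty] mem=[0,0,3,3]
After op 9 (RCL M1): stack=[0] mem=[0,0,3,3]
After op 10 (RCL M3): stack=[0,3] mem=[0,0,3,3]
After op 11 (STO M0): stack=[0] mem=[3,0,3,3]
After op 12 (RCL M0): stack=[0,3] mem=[3,0,3,3]
After op 13 (-): stack=[-3] mem=[3,0,3,3]
After op 14 (dup): stack=[-3,-3] mem=[3,0,3,3]
After op 15 (*): stack=[9] mem=[3,0,3,3]
After op 16 (RCL M3): stack=[9,3] mem=[3,0,3,3]
After op 17 (-): stack=[6] mem=[3,0,3,3]
After op 18 (push 17): stack=[6,17] mem=[3,0,3,3]

Answer: 3 0 3 3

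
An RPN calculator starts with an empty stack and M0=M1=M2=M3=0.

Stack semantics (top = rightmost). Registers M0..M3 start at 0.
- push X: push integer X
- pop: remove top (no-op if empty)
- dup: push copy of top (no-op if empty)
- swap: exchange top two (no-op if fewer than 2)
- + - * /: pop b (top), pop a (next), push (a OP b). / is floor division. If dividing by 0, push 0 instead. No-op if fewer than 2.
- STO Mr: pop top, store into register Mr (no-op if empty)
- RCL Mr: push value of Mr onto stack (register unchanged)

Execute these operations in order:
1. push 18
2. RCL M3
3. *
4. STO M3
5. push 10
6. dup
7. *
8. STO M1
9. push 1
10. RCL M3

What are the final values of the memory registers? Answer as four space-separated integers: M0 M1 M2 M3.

Answer: 0 100 0 0

Derivation:
After op 1 (push 18): stack=[18] mem=[0,0,0,0]
After op 2 (RCL M3): stack=[18,0] mem=[0,0,0,0]
After op 3 (*): stack=[0] mem=[0,0,0,0]
After op 4 (STO M3): stack=[empty] mem=[0,0,0,0]
After op 5 (push 10): stack=[10] mem=[0,0,0,0]
After op 6 (dup): stack=[10,10] mem=[0,0,0,0]
After op 7 (*): stack=[100] mem=[0,0,0,0]
After op 8 (STO M1): stack=[empty] mem=[0,100,0,0]
After op 9 (push 1): stack=[1] mem=[0,100,0,0]
After op 10 (RCL M3): stack=[1,0] mem=[0,100,0,0]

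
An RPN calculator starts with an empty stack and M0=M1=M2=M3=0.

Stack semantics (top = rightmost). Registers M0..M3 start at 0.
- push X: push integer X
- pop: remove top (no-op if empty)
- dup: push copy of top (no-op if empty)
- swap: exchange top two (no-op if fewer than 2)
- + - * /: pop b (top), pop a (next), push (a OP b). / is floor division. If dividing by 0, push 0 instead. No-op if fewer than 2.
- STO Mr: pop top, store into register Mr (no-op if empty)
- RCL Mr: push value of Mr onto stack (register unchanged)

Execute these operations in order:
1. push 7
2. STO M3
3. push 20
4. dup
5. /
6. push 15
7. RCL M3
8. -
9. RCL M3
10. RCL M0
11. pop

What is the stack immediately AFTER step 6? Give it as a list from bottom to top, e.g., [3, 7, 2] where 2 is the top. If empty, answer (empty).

After op 1 (push 7): stack=[7] mem=[0,0,0,0]
After op 2 (STO M3): stack=[empty] mem=[0,0,0,7]
After op 3 (push 20): stack=[20] mem=[0,0,0,7]
After op 4 (dup): stack=[20,20] mem=[0,0,0,7]
After op 5 (/): stack=[1] mem=[0,0,0,7]
After op 6 (push 15): stack=[1,15] mem=[0,0,0,7]

[1, 15]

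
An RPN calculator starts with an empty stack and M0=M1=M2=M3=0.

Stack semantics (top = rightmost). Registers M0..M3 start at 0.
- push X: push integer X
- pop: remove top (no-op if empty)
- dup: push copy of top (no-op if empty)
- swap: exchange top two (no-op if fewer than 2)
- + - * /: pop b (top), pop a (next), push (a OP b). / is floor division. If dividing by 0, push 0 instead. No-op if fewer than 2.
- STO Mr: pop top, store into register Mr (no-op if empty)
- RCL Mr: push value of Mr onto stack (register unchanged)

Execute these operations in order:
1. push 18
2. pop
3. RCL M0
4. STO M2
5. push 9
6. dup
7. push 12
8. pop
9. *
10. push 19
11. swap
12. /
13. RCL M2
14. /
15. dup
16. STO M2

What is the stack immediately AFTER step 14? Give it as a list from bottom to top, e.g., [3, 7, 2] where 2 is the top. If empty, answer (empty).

After op 1 (push 18): stack=[18] mem=[0,0,0,0]
After op 2 (pop): stack=[empty] mem=[0,0,0,0]
After op 3 (RCL M0): stack=[0] mem=[0,0,0,0]
After op 4 (STO M2): stack=[empty] mem=[0,0,0,0]
After op 5 (push 9): stack=[9] mem=[0,0,0,0]
After op 6 (dup): stack=[9,9] mem=[0,0,0,0]
After op 7 (push 12): stack=[9,9,12] mem=[0,0,0,0]
After op 8 (pop): stack=[9,9] mem=[0,0,0,0]
After op 9 (*): stack=[81] mem=[0,0,0,0]
After op 10 (push 19): stack=[81,19] mem=[0,0,0,0]
After op 11 (swap): stack=[19,81] mem=[0,0,0,0]
After op 12 (/): stack=[0] mem=[0,0,0,0]
After op 13 (RCL M2): stack=[0,0] mem=[0,0,0,0]
After op 14 (/): stack=[0] mem=[0,0,0,0]

[0]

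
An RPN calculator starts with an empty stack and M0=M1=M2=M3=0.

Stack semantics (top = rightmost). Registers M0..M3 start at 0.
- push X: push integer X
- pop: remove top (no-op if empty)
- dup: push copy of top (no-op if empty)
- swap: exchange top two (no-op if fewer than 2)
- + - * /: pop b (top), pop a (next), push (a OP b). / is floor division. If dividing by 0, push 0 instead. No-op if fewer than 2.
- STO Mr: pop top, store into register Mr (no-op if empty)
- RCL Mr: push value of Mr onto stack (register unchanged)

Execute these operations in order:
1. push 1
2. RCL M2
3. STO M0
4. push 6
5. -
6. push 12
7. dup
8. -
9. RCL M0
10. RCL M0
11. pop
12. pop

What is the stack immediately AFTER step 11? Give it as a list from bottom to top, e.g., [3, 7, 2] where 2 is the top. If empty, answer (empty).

After op 1 (push 1): stack=[1] mem=[0,0,0,0]
After op 2 (RCL M2): stack=[1,0] mem=[0,0,0,0]
After op 3 (STO M0): stack=[1] mem=[0,0,0,0]
After op 4 (push 6): stack=[1,6] mem=[0,0,0,0]
After op 5 (-): stack=[-5] mem=[0,0,0,0]
After op 6 (push 12): stack=[-5,12] mem=[0,0,0,0]
After op 7 (dup): stack=[-5,12,12] mem=[0,0,0,0]
After op 8 (-): stack=[-5,0] mem=[0,0,0,0]
After op 9 (RCL M0): stack=[-5,0,0] mem=[0,0,0,0]
After op 10 (RCL M0): stack=[-5,0,0,0] mem=[0,0,0,0]
After op 11 (pop): stack=[-5,0,0] mem=[0,0,0,0]

[-5, 0, 0]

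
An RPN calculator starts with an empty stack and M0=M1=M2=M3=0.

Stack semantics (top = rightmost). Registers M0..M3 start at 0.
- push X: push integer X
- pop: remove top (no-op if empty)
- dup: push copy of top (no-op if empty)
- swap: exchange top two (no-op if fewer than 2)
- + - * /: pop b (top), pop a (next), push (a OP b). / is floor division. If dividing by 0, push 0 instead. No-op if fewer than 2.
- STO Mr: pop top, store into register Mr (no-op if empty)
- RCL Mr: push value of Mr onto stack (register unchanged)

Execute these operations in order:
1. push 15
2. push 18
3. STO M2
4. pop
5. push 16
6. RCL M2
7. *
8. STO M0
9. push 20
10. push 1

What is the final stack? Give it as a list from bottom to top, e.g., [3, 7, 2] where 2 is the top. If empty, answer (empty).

Answer: [20, 1]

Derivation:
After op 1 (push 15): stack=[15] mem=[0,0,0,0]
After op 2 (push 18): stack=[15,18] mem=[0,0,0,0]
After op 3 (STO M2): stack=[15] mem=[0,0,18,0]
After op 4 (pop): stack=[empty] mem=[0,0,18,0]
After op 5 (push 16): stack=[16] mem=[0,0,18,0]
After op 6 (RCL M2): stack=[16,18] mem=[0,0,18,0]
After op 7 (*): stack=[288] mem=[0,0,18,0]
After op 8 (STO M0): stack=[empty] mem=[288,0,18,0]
After op 9 (push 20): stack=[20] mem=[288,0,18,0]
After op 10 (push 1): stack=[20,1] mem=[288,0,18,0]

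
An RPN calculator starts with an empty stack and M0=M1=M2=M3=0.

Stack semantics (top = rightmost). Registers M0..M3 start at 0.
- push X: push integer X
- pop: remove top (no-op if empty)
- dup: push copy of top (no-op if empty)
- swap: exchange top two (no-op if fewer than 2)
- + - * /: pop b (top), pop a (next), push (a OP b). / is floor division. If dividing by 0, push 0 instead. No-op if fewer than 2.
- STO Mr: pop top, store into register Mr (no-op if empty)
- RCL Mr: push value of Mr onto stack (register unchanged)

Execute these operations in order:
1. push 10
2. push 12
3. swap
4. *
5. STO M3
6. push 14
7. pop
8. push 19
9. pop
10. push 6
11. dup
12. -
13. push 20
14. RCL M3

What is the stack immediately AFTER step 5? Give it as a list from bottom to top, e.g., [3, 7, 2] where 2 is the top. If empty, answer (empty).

After op 1 (push 10): stack=[10] mem=[0,0,0,0]
After op 2 (push 12): stack=[10,12] mem=[0,0,0,0]
After op 3 (swap): stack=[12,10] mem=[0,0,0,0]
After op 4 (*): stack=[120] mem=[0,0,0,0]
After op 5 (STO M3): stack=[empty] mem=[0,0,0,120]

(empty)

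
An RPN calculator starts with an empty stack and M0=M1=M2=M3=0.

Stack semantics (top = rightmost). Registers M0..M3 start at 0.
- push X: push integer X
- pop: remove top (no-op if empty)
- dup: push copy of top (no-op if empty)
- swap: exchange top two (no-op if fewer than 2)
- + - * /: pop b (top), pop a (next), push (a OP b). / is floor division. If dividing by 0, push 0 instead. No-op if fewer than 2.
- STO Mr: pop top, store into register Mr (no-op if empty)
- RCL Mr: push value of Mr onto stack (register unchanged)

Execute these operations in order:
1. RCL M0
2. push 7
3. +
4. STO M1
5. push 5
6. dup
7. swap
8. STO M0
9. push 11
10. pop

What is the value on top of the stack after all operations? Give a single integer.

After op 1 (RCL M0): stack=[0] mem=[0,0,0,0]
After op 2 (push 7): stack=[0,7] mem=[0,0,0,0]
After op 3 (+): stack=[7] mem=[0,0,0,0]
After op 4 (STO M1): stack=[empty] mem=[0,7,0,0]
After op 5 (push 5): stack=[5] mem=[0,7,0,0]
After op 6 (dup): stack=[5,5] mem=[0,7,0,0]
After op 7 (swap): stack=[5,5] mem=[0,7,0,0]
After op 8 (STO M0): stack=[5] mem=[5,7,0,0]
After op 9 (push 11): stack=[5,11] mem=[5,7,0,0]
After op 10 (pop): stack=[5] mem=[5,7,0,0]

Answer: 5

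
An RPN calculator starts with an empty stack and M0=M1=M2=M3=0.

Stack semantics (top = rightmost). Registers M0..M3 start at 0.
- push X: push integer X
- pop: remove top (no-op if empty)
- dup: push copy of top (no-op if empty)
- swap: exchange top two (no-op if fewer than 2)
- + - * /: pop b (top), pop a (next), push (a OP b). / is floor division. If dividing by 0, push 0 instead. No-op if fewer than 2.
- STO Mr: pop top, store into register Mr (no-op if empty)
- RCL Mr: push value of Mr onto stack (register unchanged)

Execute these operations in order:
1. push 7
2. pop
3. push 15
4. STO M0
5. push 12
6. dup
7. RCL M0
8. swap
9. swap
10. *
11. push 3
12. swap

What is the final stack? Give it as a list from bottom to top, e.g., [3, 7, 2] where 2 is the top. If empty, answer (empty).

After op 1 (push 7): stack=[7] mem=[0,0,0,0]
After op 2 (pop): stack=[empty] mem=[0,0,0,0]
After op 3 (push 15): stack=[15] mem=[0,0,0,0]
After op 4 (STO M0): stack=[empty] mem=[15,0,0,0]
After op 5 (push 12): stack=[12] mem=[15,0,0,0]
After op 6 (dup): stack=[12,12] mem=[15,0,0,0]
After op 7 (RCL M0): stack=[12,12,15] mem=[15,0,0,0]
After op 8 (swap): stack=[12,15,12] mem=[15,0,0,0]
After op 9 (swap): stack=[12,12,15] mem=[15,0,0,0]
After op 10 (*): stack=[12,180] mem=[15,0,0,0]
After op 11 (push 3): stack=[12,180,3] mem=[15,0,0,0]
After op 12 (swap): stack=[12,3,180] mem=[15,0,0,0]

Answer: [12, 3, 180]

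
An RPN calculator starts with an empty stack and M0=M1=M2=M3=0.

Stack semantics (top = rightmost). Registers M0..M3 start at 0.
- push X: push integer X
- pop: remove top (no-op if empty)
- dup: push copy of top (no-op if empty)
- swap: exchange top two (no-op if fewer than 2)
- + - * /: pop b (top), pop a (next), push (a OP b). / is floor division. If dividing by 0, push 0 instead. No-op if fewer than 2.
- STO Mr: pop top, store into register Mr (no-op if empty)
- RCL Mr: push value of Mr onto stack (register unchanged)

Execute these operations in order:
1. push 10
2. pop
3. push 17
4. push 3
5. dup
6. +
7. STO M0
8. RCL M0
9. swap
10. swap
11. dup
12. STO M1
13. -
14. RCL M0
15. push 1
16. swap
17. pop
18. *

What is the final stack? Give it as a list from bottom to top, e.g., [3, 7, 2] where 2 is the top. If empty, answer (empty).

After op 1 (push 10): stack=[10] mem=[0,0,0,0]
After op 2 (pop): stack=[empty] mem=[0,0,0,0]
After op 3 (push 17): stack=[17] mem=[0,0,0,0]
After op 4 (push 3): stack=[17,3] mem=[0,0,0,0]
After op 5 (dup): stack=[17,3,3] mem=[0,0,0,0]
After op 6 (+): stack=[17,6] mem=[0,0,0,0]
After op 7 (STO M0): stack=[17] mem=[6,0,0,0]
After op 8 (RCL M0): stack=[17,6] mem=[6,0,0,0]
After op 9 (swap): stack=[6,17] mem=[6,0,0,0]
After op 10 (swap): stack=[17,6] mem=[6,0,0,0]
After op 11 (dup): stack=[17,6,6] mem=[6,0,0,0]
After op 12 (STO M1): stack=[17,6] mem=[6,6,0,0]
After op 13 (-): stack=[11] mem=[6,6,0,0]
After op 14 (RCL M0): stack=[11,6] mem=[6,6,0,0]
After op 15 (push 1): stack=[11,6,1] mem=[6,6,0,0]
After op 16 (swap): stack=[11,1,6] mem=[6,6,0,0]
After op 17 (pop): stack=[11,1] mem=[6,6,0,0]
After op 18 (*): stack=[11] mem=[6,6,0,0]

Answer: [11]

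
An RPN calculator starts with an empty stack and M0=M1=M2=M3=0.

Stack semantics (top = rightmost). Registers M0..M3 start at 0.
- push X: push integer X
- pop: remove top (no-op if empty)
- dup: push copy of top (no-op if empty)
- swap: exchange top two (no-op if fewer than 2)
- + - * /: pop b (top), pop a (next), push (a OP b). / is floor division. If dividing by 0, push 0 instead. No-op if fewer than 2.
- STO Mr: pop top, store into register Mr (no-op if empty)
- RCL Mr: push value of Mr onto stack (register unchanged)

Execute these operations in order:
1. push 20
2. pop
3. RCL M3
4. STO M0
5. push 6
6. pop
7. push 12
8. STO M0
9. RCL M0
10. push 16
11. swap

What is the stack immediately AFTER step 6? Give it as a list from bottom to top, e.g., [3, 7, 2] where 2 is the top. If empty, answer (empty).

After op 1 (push 20): stack=[20] mem=[0,0,0,0]
After op 2 (pop): stack=[empty] mem=[0,0,0,0]
After op 3 (RCL M3): stack=[0] mem=[0,0,0,0]
After op 4 (STO M0): stack=[empty] mem=[0,0,0,0]
After op 5 (push 6): stack=[6] mem=[0,0,0,0]
After op 6 (pop): stack=[empty] mem=[0,0,0,0]

(empty)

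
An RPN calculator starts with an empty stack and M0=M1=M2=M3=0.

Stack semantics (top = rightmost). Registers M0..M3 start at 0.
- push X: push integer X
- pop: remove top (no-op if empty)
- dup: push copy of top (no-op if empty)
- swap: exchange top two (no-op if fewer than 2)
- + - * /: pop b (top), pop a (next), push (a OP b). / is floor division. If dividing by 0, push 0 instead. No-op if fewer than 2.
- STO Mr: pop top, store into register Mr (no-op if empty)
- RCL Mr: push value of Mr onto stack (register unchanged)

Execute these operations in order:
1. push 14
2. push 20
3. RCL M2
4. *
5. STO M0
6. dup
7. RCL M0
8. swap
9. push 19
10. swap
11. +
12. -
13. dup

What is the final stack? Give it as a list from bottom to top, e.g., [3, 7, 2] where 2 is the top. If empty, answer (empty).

Answer: [14, -33, -33]

Derivation:
After op 1 (push 14): stack=[14] mem=[0,0,0,0]
After op 2 (push 20): stack=[14,20] mem=[0,0,0,0]
After op 3 (RCL M2): stack=[14,20,0] mem=[0,0,0,0]
After op 4 (*): stack=[14,0] mem=[0,0,0,0]
After op 5 (STO M0): stack=[14] mem=[0,0,0,0]
After op 6 (dup): stack=[14,14] mem=[0,0,0,0]
After op 7 (RCL M0): stack=[14,14,0] mem=[0,0,0,0]
After op 8 (swap): stack=[14,0,14] mem=[0,0,0,0]
After op 9 (push 19): stack=[14,0,14,19] mem=[0,0,0,0]
After op 10 (swap): stack=[14,0,19,14] mem=[0,0,0,0]
After op 11 (+): stack=[14,0,33] mem=[0,0,0,0]
After op 12 (-): stack=[14,-33] mem=[0,0,0,0]
After op 13 (dup): stack=[14,-33,-33] mem=[0,0,0,0]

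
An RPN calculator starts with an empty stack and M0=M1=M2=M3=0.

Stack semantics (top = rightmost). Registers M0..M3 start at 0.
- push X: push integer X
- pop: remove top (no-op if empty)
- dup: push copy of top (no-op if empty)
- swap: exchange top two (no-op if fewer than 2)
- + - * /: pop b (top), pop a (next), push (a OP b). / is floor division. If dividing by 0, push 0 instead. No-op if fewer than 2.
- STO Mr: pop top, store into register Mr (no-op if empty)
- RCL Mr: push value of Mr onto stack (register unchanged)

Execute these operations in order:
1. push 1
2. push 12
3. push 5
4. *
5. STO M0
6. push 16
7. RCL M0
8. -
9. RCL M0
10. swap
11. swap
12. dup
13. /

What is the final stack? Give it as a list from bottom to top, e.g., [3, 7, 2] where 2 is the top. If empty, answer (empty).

After op 1 (push 1): stack=[1] mem=[0,0,0,0]
After op 2 (push 12): stack=[1,12] mem=[0,0,0,0]
After op 3 (push 5): stack=[1,12,5] mem=[0,0,0,0]
After op 4 (*): stack=[1,60] mem=[0,0,0,0]
After op 5 (STO M0): stack=[1] mem=[60,0,0,0]
After op 6 (push 16): stack=[1,16] mem=[60,0,0,0]
After op 7 (RCL M0): stack=[1,16,60] mem=[60,0,0,0]
After op 8 (-): stack=[1,-44] mem=[60,0,0,0]
After op 9 (RCL M0): stack=[1,-44,60] mem=[60,0,0,0]
After op 10 (swap): stack=[1,60,-44] mem=[60,0,0,0]
After op 11 (swap): stack=[1,-44,60] mem=[60,0,0,0]
After op 12 (dup): stack=[1,-44,60,60] mem=[60,0,0,0]
After op 13 (/): stack=[1,-44,1] mem=[60,0,0,0]

Answer: [1, -44, 1]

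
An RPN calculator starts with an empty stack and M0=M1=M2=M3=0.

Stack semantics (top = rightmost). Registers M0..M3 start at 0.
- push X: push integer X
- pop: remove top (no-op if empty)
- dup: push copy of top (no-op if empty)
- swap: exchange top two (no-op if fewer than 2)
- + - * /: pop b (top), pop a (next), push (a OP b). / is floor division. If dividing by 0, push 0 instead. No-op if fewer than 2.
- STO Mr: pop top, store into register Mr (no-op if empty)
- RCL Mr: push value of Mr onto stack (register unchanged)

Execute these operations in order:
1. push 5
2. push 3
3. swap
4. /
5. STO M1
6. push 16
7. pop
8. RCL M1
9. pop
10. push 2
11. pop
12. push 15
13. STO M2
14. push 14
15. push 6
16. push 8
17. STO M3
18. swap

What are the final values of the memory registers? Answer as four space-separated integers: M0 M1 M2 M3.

Answer: 0 0 15 8

Derivation:
After op 1 (push 5): stack=[5] mem=[0,0,0,0]
After op 2 (push 3): stack=[5,3] mem=[0,0,0,0]
After op 3 (swap): stack=[3,5] mem=[0,0,0,0]
After op 4 (/): stack=[0] mem=[0,0,0,0]
After op 5 (STO M1): stack=[empty] mem=[0,0,0,0]
After op 6 (push 16): stack=[16] mem=[0,0,0,0]
After op 7 (pop): stack=[empty] mem=[0,0,0,0]
After op 8 (RCL M1): stack=[0] mem=[0,0,0,0]
After op 9 (pop): stack=[empty] mem=[0,0,0,0]
After op 10 (push 2): stack=[2] mem=[0,0,0,0]
After op 11 (pop): stack=[empty] mem=[0,0,0,0]
After op 12 (push 15): stack=[15] mem=[0,0,0,0]
After op 13 (STO M2): stack=[empty] mem=[0,0,15,0]
After op 14 (push 14): stack=[14] mem=[0,0,15,0]
After op 15 (push 6): stack=[14,6] mem=[0,0,15,0]
After op 16 (push 8): stack=[14,6,8] mem=[0,0,15,0]
After op 17 (STO M3): stack=[14,6] mem=[0,0,15,8]
After op 18 (swap): stack=[6,14] mem=[0,0,15,8]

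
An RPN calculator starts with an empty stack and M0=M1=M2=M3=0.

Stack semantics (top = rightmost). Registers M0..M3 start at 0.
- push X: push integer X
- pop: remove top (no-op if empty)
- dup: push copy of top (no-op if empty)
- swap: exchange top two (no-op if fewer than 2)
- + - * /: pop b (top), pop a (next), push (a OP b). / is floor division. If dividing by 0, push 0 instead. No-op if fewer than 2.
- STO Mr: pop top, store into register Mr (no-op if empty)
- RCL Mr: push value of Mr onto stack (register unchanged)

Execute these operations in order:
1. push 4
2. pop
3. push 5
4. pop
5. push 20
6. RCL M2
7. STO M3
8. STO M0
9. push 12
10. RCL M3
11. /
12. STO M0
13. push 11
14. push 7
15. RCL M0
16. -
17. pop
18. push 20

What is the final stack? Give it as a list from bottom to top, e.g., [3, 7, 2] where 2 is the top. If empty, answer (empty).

After op 1 (push 4): stack=[4] mem=[0,0,0,0]
After op 2 (pop): stack=[empty] mem=[0,0,0,0]
After op 3 (push 5): stack=[5] mem=[0,0,0,0]
After op 4 (pop): stack=[empty] mem=[0,0,0,0]
After op 5 (push 20): stack=[20] mem=[0,0,0,0]
After op 6 (RCL M2): stack=[20,0] mem=[0,0,0,0]
After op 7 (STO M3): stack=[20] mem=[0,0,0,0]
After op 8 (STO M0): stack=[empty] mem=[20,0,0,0]
After op 9 (push 12): stack=[12] mem=[20,0,0,0]
After op 10 (RCL M3): stack=[12,0] mem=[20,0,0,0]
After op 11 (/): stack=[0] mem=[20,0,0,0]
After op 12 (STO M0): stack=[empty] mem=[0,0,0,0]
After op 13 (push 11): stack=[11] mem=[0,0,0,0]
After op 14 (push 7): stack=[11,7] mem=[0,0,0,0]
After op 15 (RCL M0): stack=[11,7,0] mem=[0,0,0,0]
After op 16 (-): stack=[11,7] mem=[0,0,0,0]
After op 17 (pop): stack=[11] mem=[0,0,0,0]
After op 18 (push 20): stack=[11,20] mem=[0,0,0,0]

Answer: [11, 20]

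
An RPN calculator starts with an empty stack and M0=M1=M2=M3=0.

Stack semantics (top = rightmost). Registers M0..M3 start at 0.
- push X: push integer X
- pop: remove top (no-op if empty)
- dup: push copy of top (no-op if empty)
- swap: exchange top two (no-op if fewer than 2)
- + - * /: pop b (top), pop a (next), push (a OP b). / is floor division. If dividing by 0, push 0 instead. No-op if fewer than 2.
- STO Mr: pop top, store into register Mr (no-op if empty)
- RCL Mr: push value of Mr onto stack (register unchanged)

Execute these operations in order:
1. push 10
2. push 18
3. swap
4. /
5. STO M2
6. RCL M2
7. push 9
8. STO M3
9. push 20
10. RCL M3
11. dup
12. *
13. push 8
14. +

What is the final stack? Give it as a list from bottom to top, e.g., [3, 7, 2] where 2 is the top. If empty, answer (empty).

Answer: [1, 20, 89]

Derivation:
After op 1 (push 10): stack=[10] mem=[0,0,0,0]
After op 2 (push 18): stack=[10,18] mem=[0,0,0,0]
After op 3 (swap): stack=[18,10] mem=[0,0,0,0]
After op 4 (/): stack=[1] mem=[0,0,0,0]
After op 5 (STO M2): stack=[empty] mem=[0,0,1,0]
After op 6 (RCL M2): stack=[1] mem=[0,0,1,0]
After op 7 (push 9): stack=[1,9] mem=[0,0,1,0]
After op 8 (STO M3): stack=[1] mem=[0,0,1,9]
After op 9 (push 20): stack=[1,20] mem=[0,0,1,9]
After op 10 (RCL M3): stack=[1,20,9] mem=[0,0,1,9]
After op 11 (dup): stack=[1,20,9,9] mem=[0,0,1,9]
After op 12 (*): stack=[1,20,81] mem=[0,0,1,9]
After op 13 (push 8): stack=[1,20,81,8] mem=[0,0,1,9]
After op 14 (+): stack=[1,20,89] mem=[0,0,1,9]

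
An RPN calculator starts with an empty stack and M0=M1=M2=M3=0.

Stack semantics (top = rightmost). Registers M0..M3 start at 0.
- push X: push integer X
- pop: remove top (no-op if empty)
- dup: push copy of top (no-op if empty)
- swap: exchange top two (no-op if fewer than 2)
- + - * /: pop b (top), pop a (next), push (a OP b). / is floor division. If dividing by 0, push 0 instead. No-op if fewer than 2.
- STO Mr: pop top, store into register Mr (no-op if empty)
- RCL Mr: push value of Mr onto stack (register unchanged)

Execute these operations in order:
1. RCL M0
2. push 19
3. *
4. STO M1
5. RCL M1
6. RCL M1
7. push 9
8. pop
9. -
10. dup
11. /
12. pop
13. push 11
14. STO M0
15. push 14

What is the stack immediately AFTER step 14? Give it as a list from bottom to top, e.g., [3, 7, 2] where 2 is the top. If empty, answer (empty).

After op 1 (RCL M0): stack=[0] mem=[0,0,0,0]
After op 2 (push 19): stack=[0,19] mem=[0,0,0,0]
After op 3 (*): stack=[0] mem=[0,0,0,0]
After op 4 (STO M1): stack=[empty] mem=[0,0,0,0]
After op 5 (RCL M1): stack=[0] mem=[0,0,0,0]
After op 6 (RCL M1): stack=[0,0] mem=[0,0,0,0]
After op 7 (push 9): stack=[0,0,9] mem=[0,0,0,0]
After op 8 (pop): stack=[0,0] mem=[0,0,0,0]
After op 9 (-): stack=[0] mem=[0,0,0,0]
After op 10 (dup): stack=[0,0] mem=[0,0,0,0]
After op 11 (/): stack=[0] mem=[0,0,0,0]
After op 12 (pop): stack=[empty] mem=[0,0,0,0]
After op 13 (push 11): stack=[11] mem=[0,0,0,0]
After op 14 (STO M0): stack=[empty] mem=[11,0,0,0]

(empty)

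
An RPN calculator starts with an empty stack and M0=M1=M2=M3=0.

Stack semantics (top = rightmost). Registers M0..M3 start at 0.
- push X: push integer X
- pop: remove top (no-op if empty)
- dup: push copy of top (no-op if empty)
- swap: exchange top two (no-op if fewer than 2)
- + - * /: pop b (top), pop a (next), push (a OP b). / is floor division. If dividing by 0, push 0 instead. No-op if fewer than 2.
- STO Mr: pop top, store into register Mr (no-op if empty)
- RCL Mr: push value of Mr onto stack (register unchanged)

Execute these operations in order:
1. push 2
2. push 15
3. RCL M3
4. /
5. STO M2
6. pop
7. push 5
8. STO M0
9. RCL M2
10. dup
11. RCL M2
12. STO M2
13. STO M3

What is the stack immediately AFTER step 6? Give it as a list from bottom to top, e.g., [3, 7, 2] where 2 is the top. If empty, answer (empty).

After op 1 (push 2): stack=[2] mem=[0,0,0,0]
After op 2 (push 15): stack=[2,15] mem=[0,0,0,0]
After op 3 (RCL M3): stack=[2,15,0] mem=[0,0,0,0]
After op 4 (/): stack=[2,0] mem=[0,0,0,0]
After op 5 (STO M2): stack=[2] mem=[0,0,0,0]
After op 6 (pop): stack=[empty] mem=[0,0,0,0]

(empty)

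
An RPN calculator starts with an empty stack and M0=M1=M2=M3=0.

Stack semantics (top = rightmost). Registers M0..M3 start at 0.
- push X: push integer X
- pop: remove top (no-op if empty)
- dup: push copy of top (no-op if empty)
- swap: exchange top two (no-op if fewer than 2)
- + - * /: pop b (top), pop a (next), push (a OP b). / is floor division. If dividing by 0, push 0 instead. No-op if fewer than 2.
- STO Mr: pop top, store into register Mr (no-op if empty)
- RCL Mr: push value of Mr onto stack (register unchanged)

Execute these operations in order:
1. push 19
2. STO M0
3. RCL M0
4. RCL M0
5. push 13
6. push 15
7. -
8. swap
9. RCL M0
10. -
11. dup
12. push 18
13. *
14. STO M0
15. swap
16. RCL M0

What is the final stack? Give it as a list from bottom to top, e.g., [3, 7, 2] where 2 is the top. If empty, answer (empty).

After op 1 (push 19): stack=[19] mem=[0,0,0,0]
After op 2 (STO M0): stack=[empty] mem=[19,0,0,0]
After op 3 (RCL M0): stack=[19] mem=[19,0,0,0]
After op 4 (RCL M0): stack=[19,19] mem=[19,0,0,0]
After op 5 (push 13): stack=[19,19,13] mem=[19,0,0,0]
After op 6 (push 15): stack=[19,19,13,15] mem=[19,0,0,0]
After op 7 (-): stack=[19,19,-2] mem=[19,0,0,0]
After op 8 (swap): stack=[19,-2,19] mem=[19,0,0,0]
After op 9 (RCL M0): stack=[19,-2,19,19] mem=[19,0,0,0]
After op 10 (-): stack=[19,-2,0] mem=[19,0,0,0]
After op 11 (dup): stack=[19,-2,0,0] mem=[19,0,0,0]
After op 12 (push 18): stack=[19,-2,0,0,18] mem=[19,0,0,0]
After op 13 (*): stack=[19,-2,0,0] mem=[19,0,0,0]
After op 14 (STO M0): stack=[19,-2,0] mem=[0,0,0,0]
After op 15 (swap): stack=[19,0,-2] mem=[0,0,0,0]
After op 16 (RCL M0): stack=[19,0,-2,0] mem=[0,0,0,0]

Answer: [19, 0, -2, 0]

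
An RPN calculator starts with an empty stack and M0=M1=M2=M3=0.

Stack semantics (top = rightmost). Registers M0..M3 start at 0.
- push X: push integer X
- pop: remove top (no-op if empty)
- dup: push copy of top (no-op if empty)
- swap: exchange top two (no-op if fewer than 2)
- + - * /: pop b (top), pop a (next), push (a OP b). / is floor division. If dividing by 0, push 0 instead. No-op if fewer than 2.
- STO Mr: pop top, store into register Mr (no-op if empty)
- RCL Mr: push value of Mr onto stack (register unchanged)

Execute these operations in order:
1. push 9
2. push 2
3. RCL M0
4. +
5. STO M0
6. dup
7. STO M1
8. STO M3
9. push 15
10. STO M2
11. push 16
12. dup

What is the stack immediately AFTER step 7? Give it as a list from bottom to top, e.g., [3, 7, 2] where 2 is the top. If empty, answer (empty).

After op 1 (push 9): stack=[9] mem=[0,0,0,0]
After op 2 (push 2): stack=[9,2] mem=[0,0,0,0]
After op 3 (RCL M0): stack=[9,2,0] mem=[0,0,0,0]
After op 4 (+): stack=[9,2] mem=[0,0,0,0]
After op 5 (STO M0): stack=[9] mem=[2,0,0,0]
After op 6 (dup): stack=[9,9] mem=[2,0,0,0]
After op 7 (STO M1): stack=[9] mem=[2,9,0,0]

[9]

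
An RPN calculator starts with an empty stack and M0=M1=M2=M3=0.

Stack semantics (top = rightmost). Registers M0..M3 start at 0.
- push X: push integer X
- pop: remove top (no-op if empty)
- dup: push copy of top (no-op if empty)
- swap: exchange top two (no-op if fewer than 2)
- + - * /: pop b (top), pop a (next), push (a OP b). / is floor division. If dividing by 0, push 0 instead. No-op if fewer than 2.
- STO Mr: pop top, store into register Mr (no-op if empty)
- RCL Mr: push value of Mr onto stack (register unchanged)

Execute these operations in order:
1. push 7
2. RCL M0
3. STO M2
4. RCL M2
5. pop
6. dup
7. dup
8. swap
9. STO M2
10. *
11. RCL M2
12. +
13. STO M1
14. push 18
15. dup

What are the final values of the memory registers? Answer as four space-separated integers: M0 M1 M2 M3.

After op 1 (push 7): stack=[7] mem=[0,0,0,0]
After op 2 (RCL M0): stack=[7,0] mem=[0,0,0,0]
After op 3 (STO M2): stack=[7] mem=[0,0,0,0]
After op 4 (RCL M2): stack=[7,0] mem=[0,0,0,0]
After op 5 (pop): stack=[7] mem=[0,0,0,0]
After op 6 (dup): stack=[7,7] mem=[0,0,0,0]
After op 7 (dup): stack=[7,7,7] mem=[0,0,0,0]
After op 8 (swap): stack=[7,7,7] mem=[0,0,0,0]
After op 9 (STO M2): stack=[7,7] mem=[0,0,7,0]
After op 10 (*): stack=[49] mem=[0,0,7,0]
After op 11 (RCL M2): stack=[49,7] mem=[0,0,7,0]
After op 12 (+): stack=[56] mem=[0,0,7,0]
After op 13 (STO M1): stack=[empty] mem=[0,56,7,0]
After op 14 (push 18): stack=[18] mem=[0,56,7,0]
After op 15 (dup): stack=[18,18] mem=[0,56,7,0]

Answer: 0 56 7 0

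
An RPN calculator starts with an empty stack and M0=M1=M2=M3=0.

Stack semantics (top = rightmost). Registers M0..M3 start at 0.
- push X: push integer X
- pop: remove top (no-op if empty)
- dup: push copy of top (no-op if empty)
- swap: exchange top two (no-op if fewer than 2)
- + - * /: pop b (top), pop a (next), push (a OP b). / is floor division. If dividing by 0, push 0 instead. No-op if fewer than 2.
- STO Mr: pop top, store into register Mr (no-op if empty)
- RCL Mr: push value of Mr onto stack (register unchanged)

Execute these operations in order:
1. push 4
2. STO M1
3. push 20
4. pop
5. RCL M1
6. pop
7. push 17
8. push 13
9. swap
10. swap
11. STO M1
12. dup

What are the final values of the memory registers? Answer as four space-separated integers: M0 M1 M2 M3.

Answer: 0 13 0 0

Derivation:
After op 1 (push 4): stack=[4] mem=[0,0,0,0]
After op 2 (STO M1): stack=[empty] mem=[0,4,0,0]
After op 3 (push 20): stack=[20] mem=[0,4,0,0]
After op 4 (pop): stack=[empty] mem=[0,4,0,0]
After op 5 (RCL M1): stack=[4] mem=[0,4,0,0]
After op 6 (pop): stack=[empty] mem=[0,4,0,0]
After op 7 (push 17): stack=[17] mem=[0,4,0,0]
After op 8 (push 13): stack=[17,13] mem=[0,4,0,0]
After op 9 (swap): stack=[13,17] mem=[0,4,0,0]
After op 10 (swap): stack=[17,13] mem=[0,4,0,0]
After op 11 (STO M1): stack=[17] mem=[0,13,0,0]
After op 12 (dup): stack=[17,17] mem=[0,13,0,0]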